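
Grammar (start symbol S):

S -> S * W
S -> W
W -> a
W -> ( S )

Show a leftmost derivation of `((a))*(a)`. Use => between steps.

S => S*W => W*W => (S)*W => (W)*W => ((S))*W => ((W))*W => ((a))*W => ((a))*(S) => ((a))*(W) => ((a))*(a)

S => S*W   [S -> S * W]
S*W => W*W   [S -> W]
W*W => (S)*W   [W -> ( S )]
(S)*W => (W)*W   [S -> W]
(W)*W => ((S))*W   [W -> ( S )]
((S))*W => ((W))*W   [S -> W]
((W))*W => ((a))*W   [W -> a]
((a))*W => ((a))*(S)   [W -> ( S )]
((a))*(S) => ((a))*(W)   [S -> W]
((a))*(W) => ((a))*(a)   [W -> a]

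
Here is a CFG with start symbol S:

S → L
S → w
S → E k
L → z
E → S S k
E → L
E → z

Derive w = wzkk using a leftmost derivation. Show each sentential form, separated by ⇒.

S ⇒ Ek ⇒ SSkk ⇒ wSkk ⇒ wLkk ⇒ wzkk

S ⇒ Ek   [S → E k]
Ek ⇒ SSkk   [E → S S k]
SSkk ⇒ wSkk   [S → w]
wSkk ⇒ wLkk   [S → L]
wLkk ⇒ wzkk   [L → z]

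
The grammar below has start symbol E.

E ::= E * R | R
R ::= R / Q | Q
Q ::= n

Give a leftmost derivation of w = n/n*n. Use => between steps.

E => E*R => R*R => R/Q*R => Q/Q*R => n/Q*R => n/n*R => n/n*Q => n/n*n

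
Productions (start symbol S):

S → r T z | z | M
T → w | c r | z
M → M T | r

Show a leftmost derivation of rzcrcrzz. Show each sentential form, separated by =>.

S=>M=>MT=>MTT=>MTTT=>MTTTT=>MTTTTT=>rTTTTT=>rzTTTT=>rzcrTTT=>rzcrcrTT=>rzcrcrzT=>rzcrcrzz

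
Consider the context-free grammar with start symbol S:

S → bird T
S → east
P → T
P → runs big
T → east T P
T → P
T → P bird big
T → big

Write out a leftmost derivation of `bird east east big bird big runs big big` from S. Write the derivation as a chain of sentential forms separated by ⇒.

S ⇒ bird T   [S → bird T]
bird T ⇒ bird east T P   [T → east T P]
bird east T P ⇒ bird east east T P P   [T → east T P]
bird east east T P P ⇒ bird east east P bird big P P   [T → P bird big]
bird east east P bird big P P ⇒ bird east east T bird big P P   [P → T]
bird east east T bird big P P ⇒ bird east east big bird big P P   [T → big]
bird east east big bird big P P ⇒ bird east east big bird big runs big P   [P → runs big]
bird east east big bird big runs big P ⇒ bird east east big bird big runs big T   [P → T]
bird east east big bird big runs big T ⇒ bird east east big bird big runs big big   [T → big]

S ⇒ bird T ⇒ bird east T P ⇒ bird east east T P P ⇒ bird east east P bird big P P ⇒ bird east east T bird big P P ⇒ bird east east big bird big P P ⇒ bird east east big bird big runs big P ⇒ bird east east big bird big runs big T ⇒ bird east east big bird big runs big big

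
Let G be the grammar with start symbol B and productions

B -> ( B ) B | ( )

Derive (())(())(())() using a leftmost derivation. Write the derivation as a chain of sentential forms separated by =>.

B => (B)B => (())B => (())(B)B => (())(())B => (())(())(B)B => (())(())(())B => (())(())(())()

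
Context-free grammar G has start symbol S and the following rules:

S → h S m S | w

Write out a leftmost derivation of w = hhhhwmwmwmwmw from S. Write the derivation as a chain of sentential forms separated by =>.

S => hSmS   [S → h S m S]
hSmS => hhSmSmS   [S → h S m S]
hhSmSmS => hhhSmSmSmS   [S → h S m S]
hhhSmSmSmS => hhhhSmSmSmSmS   [S → h S m S]
hhhhSmSmSmSmS => hhhhwmSmSmSmS   [S → w]
hhhhwmSmSmSmS => hhhhwmwmSmSmS   [S → w]
hhhhwmwmSmSmS => hhhhwmwmwmSmS   [S → w]
hhhhwmwmwmSmS => hhhhwmwmwmwmS   [S → w]
hhhhwmwmwmwmS => hhhhwmwmwmwmw   [S → w]

S=>hSmS=>hhSmSmS=>hhhSmSmSmS=>hhhhSmSmSmSmS=>hhhhwmSmSmSmS=>hhhhwmwmSmSmS=>hhhhwmwmwmSmS=>hhhhwmwmwmwmS=>hhhhwmwmwmwmw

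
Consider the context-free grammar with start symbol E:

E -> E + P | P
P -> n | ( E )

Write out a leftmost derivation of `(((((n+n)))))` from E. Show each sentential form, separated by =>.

E => P => (E) => (P) => ((E)) => ((P)) => (((E))) => (((P))) => ((((E)))) => ((((P)))) => (((((E))))) => (((((E+P))))) => (((((P+P))))) => (((((n+P))))) => (((((n+n)))))

E => P   [E -> P]
P => (E)   [P -> ( E )]
(E) => (P)   [E -> P]
(P) => ((E))   [P -> ( E )]
((E)) => ((P))   [E -> P]
((P)) => (((E)))   [P -> ( E )]
(((E))) => (((P)))   [E -> P]
(((P))) => ((((E))))   [P -> ( E )]
((((E)))) => ((((P))))   [E -> P]
((((P)))) => (((((E)))))   [P -> ( E )]
(((((E))))) => (((((E+P)))))   [E -> E + P]
(((((E+P))))) => (((((P+P)))))   [E -> P]
(((((P+P))))) => (((((n+P)))))   [P -> n]
(((((n+P))))) => (((((n+n)))))   [P -> n]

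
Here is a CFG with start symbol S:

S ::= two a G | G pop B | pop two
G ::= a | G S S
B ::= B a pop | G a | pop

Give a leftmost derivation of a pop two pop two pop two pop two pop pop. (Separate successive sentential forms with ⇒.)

S ⇒ G pop B ⇒ G S S pop B ⇒ G S S S S pop B ⇒ a S S S S pop B ⇒ a pop two S S S pop B ⇒ a pop two pop two S S pop B ⇒ a pop two pop two pop two S pop B ⇒ a pop two pop two pop two pop two pop B ⇒ a pop two pop two pop two pop two pop pop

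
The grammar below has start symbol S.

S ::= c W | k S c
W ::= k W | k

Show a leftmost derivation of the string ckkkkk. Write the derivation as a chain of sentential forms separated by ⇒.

S ⇒ cW ⇒ ckW ⇒ ckkW ⇒ ckkkW ⇒ ckkkkW ⇒ ckkkkk

S ⇒ cW   [S ::= c W]
cW ⇒ ckW   [W ::= k W]
ckW ⇒ ckkW   [W ::= k W]
ckkW ⇒ ckkkW   [W ::= k W]
ckkkW ⇒ ckkkkW   [W ::= k W]
ckkkkW ⇒ ckkkkk   [W ::= k]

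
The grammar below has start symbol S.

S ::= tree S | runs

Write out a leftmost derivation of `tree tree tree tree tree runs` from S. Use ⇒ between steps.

S ⇒ tree S ⇒ tree tree S ⇒ tree tree tree S ⇒ tree tree tree tree S ⇒ tree tree tree tree tree S ⇒ tree tree tree tree tree runs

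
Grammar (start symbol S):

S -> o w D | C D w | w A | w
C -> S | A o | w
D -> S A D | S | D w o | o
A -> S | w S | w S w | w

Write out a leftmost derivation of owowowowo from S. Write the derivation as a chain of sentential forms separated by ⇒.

S ⇒ owD   [S -> o w D]
owD ⇒ owS   [D -> S]
owS ⇒ owowD   [S -> o w D]
owowD ⇒ owowDwo   [D -> D w o]
owowDwo ⇒ owowSwo   [D -> S]
owowSwo ⇒ owowowDwo   [S -> o w D]
owowowDwo ⇒ owowowowo   [D -> o]

S ⇒ owD ⇒ owS ⇒ owowD ⇒ owowDwo ⇒ owowSwo ⇒ owowowDwo ⇒ owowowowo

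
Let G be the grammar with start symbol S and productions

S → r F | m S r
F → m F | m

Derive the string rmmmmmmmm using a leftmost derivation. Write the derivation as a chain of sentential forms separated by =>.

S => rF => rmF => rmmF => rmmmF => rmmmmF => rmmmmmF => rmmmmmmF => rmmmmmmmF => rmmmmmmmm

S => rF   [S → r F]
rF => rmF   [F → m F]
rmF => rmmF   [F → m F]
rmmF => rmmmF   [F → m F]
rmmmF => rmmmmF   [F → m F]
rmmmmF => rmmmmmF   [F → m F]
rmmmmmF => rmmmmmmF   [F → m F]
rmmmmmmF => rmmmmmmmF   [F → m F]
rmmmmmmmF => rmmmmmmmm   [F → m]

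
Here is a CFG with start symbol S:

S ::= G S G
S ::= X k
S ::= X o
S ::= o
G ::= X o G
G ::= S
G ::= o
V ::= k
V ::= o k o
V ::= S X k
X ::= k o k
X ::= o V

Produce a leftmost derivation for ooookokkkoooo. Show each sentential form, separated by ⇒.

S ⇒ GSG ⇒ XoGSG ⇒ oVoGSG ⇒ oSXkoGSG ⇒ ooXkoGSG ⇒ oooVkoGSG ⇒ oooSXkkoGSG ⇒ ooooXkkoGSG ⇒ ooookokkkoGSG ⇒ ooookokkkooSG ⇒ ooookokkkoooG ⇒ ooookokkkoooo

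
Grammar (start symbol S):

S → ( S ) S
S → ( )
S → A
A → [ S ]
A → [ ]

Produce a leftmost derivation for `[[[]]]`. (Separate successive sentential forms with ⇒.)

S⇒A⇒[S]⇒[A]⇒[[S]]⇒[[A]]⇒[[[]]]

S ⇒ A   [S → A]
A ⇒ [S]   [A → [ S ]]
[S] ⇒ [A]   [S → A]
[A] ⇒ [[S]]   [A → [ S ]]
[[S]] ⇒ [[A]]   [S → A]
[[A]] ⇒ [[[]]]   [A → [ ]]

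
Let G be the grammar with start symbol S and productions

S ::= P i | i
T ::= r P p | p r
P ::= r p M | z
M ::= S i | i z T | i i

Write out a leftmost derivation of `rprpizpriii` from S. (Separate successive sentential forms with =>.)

S => Pi   [S ::= P i]
Pi => rpMi   [P ::= r p M]
rpMi => rpSii   [M ::= S i]
rpSii => rpPiii   [S ::= P i]
rpPiii => rprpMiii   [P ::= r p M]
rprpMiii => rprpizTiii   [M ::= i z T]
rprpizTiii => rprpizpriii   [T ::= p r]

S=>Pi=>rpMi=>rpSii=>rpPiii=>rprpMiii=>rprpizTiii=>rprpizpriii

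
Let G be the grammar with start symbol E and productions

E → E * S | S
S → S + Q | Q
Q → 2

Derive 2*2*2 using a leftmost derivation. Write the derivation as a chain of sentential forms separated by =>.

E => E*S   [E → E * S]
E*S => E*S*S   [E → E * S]
E*S*S => S*S*S   [E → S]
S*S*S => Q*S*S   [S → Q]
Q*S*S => 2*S*S   [Q → 2]
2*S*S => 2*Q*S   [S → Q]
2*Q*S => 2*2*S   [Q → 2]
2*2*S => 2*2*Q   [S → Q]
2*2*Q => 2*2*2   [Q → 2]

E=>E*S=>E*S*S=>S*S*S=>Q*S*S=>2*S*S=>2*Q*S=>2*2*S=>2*2*Q=>2*2*2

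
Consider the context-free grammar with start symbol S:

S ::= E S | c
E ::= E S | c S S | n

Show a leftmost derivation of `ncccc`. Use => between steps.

S => ES   [S ::= E S]
ES => ESS   [E ::= E S]
ESS => ESSS   [E ::= E S]
ESSS => ESSSS   [E ::= E S]
ESSSS => nSSSS   [E ::= n]
nSSSS => ncSSS   [S ::= c]
ncSSS => nccSS   [S ::= c]
nccSS => ncccS   [S ::= c]
ncccS => ncccc   [S ::= c]

S => ES => ESS => ESSS => ESSSS => nSSSS => ncSSS => nccSS => ncccS => ncccc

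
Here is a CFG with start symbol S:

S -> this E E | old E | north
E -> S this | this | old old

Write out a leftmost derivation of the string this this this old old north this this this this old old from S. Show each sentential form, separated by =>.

S => this E E   [S -> this E E]
this E E => this S this E   [E -> S this]
this S this E => this this E E this E   [S -> this E E]
this this E E this E => this this this E this E   [E -> this]
this this this E this E => this this this S this this E   [E -> S this]
this this this S this this E => this this this old E this this E   [S -> old E]
this this this old E this this E => this this this old S this this this E   [E -> S this]
this this this old S this this this E => this this this old old E this this this E   [S -> old E]
this this this old old E this this this E => this this this old old S this this this this E   [E -> S this]
this this this old old S this this this this E => this this this old old north this this this this E   [S -> north]
this this this old old north this this this this E => this this this old old north this this this this old old   [E -> old old]

S => this E E => this S this E => this this E E this E => this this this E this E => this this this S this this E => this this this old E this this E => this this this old S this this this E => this this this old old E this this this E => this this this old old S this this this this E => this this this old old north this this this this E => this this this old old north this this this this old old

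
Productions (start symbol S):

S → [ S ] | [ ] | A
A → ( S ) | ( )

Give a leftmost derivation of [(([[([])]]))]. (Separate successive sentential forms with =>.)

S => [S] => [A] => [(S)] => [(A)] => [((S))] => [(([S]))] => [(([[S]]))] => [(([[A]]))] => [(([[(S)]]))] => [(([[([])]]))]

S => [S]   [S → [ S ]]
[S] => [A]   [S → A]
[A] => [(S)]   [A → ( S )]
[(S)] => [(A)]   [S → A]
[(A)] => [((S))]   [A → ( S )]
[((S))] => [(([S]))]   [S → [ S ]]
[(([S]))] => [(([[S]]))]   [S → [ S ]]
[(([[S]]))] => [(([[A]]))]   [S → A]
[(([[A]]))] => [(([[(S)]]))]   [A → ( S )]
[(([[(S)]]))] => [(([[([])]]))]   [S → [ ]]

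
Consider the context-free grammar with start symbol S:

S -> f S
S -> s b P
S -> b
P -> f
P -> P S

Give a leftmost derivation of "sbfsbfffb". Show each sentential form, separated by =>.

S => sbP => sbPS => sbfS => sbfsbP => sbfsbPS => sbfsbfS => sbfsbffS => sbfsbfffS => sbfsbfffb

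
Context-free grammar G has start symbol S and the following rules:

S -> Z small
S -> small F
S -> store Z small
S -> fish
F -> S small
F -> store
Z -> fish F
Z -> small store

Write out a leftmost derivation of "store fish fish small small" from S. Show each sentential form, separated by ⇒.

S ⇒ store Z small ⇒ store fish F small ⇒ store fish S small small ⇒ store fish fish small small

S ⇒ store Z small   [S -> store Z small]
store Z small ⇒ store fish F small   [Z -> fish F]
store fish F small ⇒ store fish S small small   [F -> S small]
store fish S small small ⇒ store fish fish small small   [S -> fish]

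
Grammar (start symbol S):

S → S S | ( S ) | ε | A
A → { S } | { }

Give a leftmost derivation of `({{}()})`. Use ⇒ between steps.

S ⇒ SS ⇒ (S)S ⇒ (A)S ⇒ ({S})S ⇒ ({SS})S ⇒ ({AS})S ⇒ ({{}S})S ⇒ ({{}(S)})S ⇒ ({{}()})S ⇒ ({{}()})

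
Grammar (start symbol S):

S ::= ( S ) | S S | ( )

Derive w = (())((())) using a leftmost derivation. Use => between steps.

S => SS => (S)S => (())S => (())(S) => (())((S)) => (())((()))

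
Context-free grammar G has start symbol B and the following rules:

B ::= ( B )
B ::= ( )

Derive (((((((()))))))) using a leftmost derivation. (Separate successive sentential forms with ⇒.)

B ⇒ (B)   [B ::= ( B )]
(B) ⇒ ((B))   [B ::= ( B )]
((B)) ⇒ (((B)))   [B ::= ( B )]
(((B))) ⇒ ((((B))))   [B ::= ( B )]
((((B)))) ⇒ (((((B)))))   [B ::= ( B )]
(((((B))))) ⇒ ((((((B))))))   [B ::= ( B )]
((((((B)))))) ⇒ (((((((B)))))))   [B ::= ( B )]
(((((((B))))))) ⇒ (((((((())))))))   [B ::= ( )]

B ⇒ (B) ⇒ ((B)) ⇒ (((B))) ⇒ ((((B)))) ⇒ (((((B))))) ⇒ ((((((B)))))) ⇒ (((((((B))))))) ⇒ (((((((())))))))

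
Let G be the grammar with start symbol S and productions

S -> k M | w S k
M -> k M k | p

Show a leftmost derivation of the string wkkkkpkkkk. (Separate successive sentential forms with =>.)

S=>wSk=>wkMk=>wkkMkk=>wkkkMkkk=>wkkkkMkkkk=>wkkkkpkkkk

S => wSk   [S -> w S k]
wSk => wkMk   [S -> k M]
wkMk => wkkMkk   [M -> k M k]
wkkMkk => wkkkMkkk   [M -> k M k]
wkkkMkkk => wkkkkMkkkk   [M -> k M k]
wkkkkMkkkk => wkkkkpkkkk   [M -> p]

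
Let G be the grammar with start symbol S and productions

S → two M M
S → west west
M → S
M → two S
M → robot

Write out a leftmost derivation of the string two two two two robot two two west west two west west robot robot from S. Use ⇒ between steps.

S ⇒ two M M ⇒ two S M ⇒ two two M M M ⇒ two two two S M M ⇒ two two two two M M M M ⇒ two two two two robot M M M ⇒ two two two two robot S M M ⇒ two two two two robot two M M M M ⇒ two two two two robot two two S M M M ⇒ two two two two robot two two west west M M M ⇒ two two two two robot two two west west two S M M ⇒ two two two two robot two two west west two west west M M ⇒ two two two two robot two two west west two west west robot M ⇒ two two two two robot two two west west two west west robot robot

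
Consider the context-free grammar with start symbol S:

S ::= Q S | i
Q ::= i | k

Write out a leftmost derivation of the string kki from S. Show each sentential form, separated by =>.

S => QS   [S ::= Q S]
QS => kS   [Q ::= k]
kS => kQS   [S ::= Q S]
kQS => kkS   [Q ::= k]
kkS => kki   [S ::= i]

S => QS => kS => kQS => kkS => kki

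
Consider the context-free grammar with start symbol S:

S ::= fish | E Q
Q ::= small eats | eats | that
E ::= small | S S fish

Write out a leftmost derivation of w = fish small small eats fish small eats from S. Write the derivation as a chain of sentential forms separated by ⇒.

S ⇒ E Q ⇒ S S fish Q ⇒ fish S fish Q ⇒ fish E Q fish Q ⇒ fish small Q fish Q ⇒ fish small small eats fish Q ⇒ fish small small eats fish small eats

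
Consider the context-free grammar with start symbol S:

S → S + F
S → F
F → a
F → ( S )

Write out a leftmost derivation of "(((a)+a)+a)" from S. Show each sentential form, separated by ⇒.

S⇒F⇒(S)⇒(S+F)⇒(F+F)⇒((S)+F)⇒((S+F)+F)⇒((F+F)+F)⇒(((S)+F)+F)⇒(((F)+F)+F)⇒(((a)+F)+F)⇒(((a)+a)+F)⇒(((a)+a)+a)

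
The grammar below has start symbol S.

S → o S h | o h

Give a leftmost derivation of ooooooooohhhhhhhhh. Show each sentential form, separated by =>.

S => oSh => ooShh => oooShhh => ooooShhhh => oooooShhhhh => ooooooShhhhhh => oooooooShhhhhhh => ooooooooShhhhhhhh => ooooooooohhhhhhhhh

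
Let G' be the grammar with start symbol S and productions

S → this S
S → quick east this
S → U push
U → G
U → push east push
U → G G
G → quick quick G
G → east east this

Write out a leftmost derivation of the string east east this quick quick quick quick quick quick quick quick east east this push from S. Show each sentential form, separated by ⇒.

S ⇒ U push ⇒ G G push ⇒ east east this G push ⇒ east east this quick quick G push ⇒ east east this quick quick quick quick G push ⇒ east east this quick quick quick quick quick quick G push ⇒ east east this quick quick quick quick quick quick quick quick G push ⇒ east east this quick quick quick quick quick quick quick quick east east this push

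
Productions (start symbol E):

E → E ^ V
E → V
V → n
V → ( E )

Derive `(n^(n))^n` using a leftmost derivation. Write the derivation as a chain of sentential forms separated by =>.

E=>E^V=>V^V=>(E)^V=>(E^V)^V=>(V^V)^V=>(n^V)^V=>(n^(E))^V=>(n^(V))^V=>(n^(n))^V=>(n^(n))^n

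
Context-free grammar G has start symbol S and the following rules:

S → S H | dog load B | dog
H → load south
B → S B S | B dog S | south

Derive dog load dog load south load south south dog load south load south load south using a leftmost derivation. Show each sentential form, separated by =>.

S => dog load B   [S → dog load B]
dog load B => dog load S B S   [B → S B S]
dog load S B S => dog load S H B S   [S → S H]
dog load S H B S => dog load dog load B H B S   [S → dog load B]
dog load dog load B H B S => dog load dog load south H B S   [B → south]
dog load dog load south H B S => dog load dog load south load south B S   [H → load south]
dog load dog load south load south B S => dog load dog load south load south south S   [B → south]
dog load dog load south load south south S => dog load dog load south load south south S H   [S → S H]
dog load dog load south load south south S H => dog load dog load south load south south S H H   [S → S H]
dog load dog load south load south south S H H => dog load dog load south load south south S H H H   [S → S H]
dog load dog load south load south south S H H H => dog load dog load south load south south dog H H H   [S → dog]
dog load dog load south load south south dog H H H => dog load dog load south load south south dog load south H H   [H → load south]
dog load dog load south load south south dog load south H H => dog load dog load south load south south dog load south load south H   [H → load south]
dog load dog load south load south south dog load south load south H => dog load dog load south load south south dog load south load south load south   [H → load south]

S => dog load B => dog load S B S => dog load S H B S => dog load dog load B H B S => dog load dog load south H B S => dog load dog load south load south B S => dog load dog load south load south south S => dog load dog load south load south south S H => dog load dog load south load south south S H H => dog load dog load south load south south S H H H => dog load dog load south load south south dog H H H => dog load dog load south load south south dog load south H H => dog load dog load south load south south dog load south load south H => dog load dog load south load south south dog load south load south load south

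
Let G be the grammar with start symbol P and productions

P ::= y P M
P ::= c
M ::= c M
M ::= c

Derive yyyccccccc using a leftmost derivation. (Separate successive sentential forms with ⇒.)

P ⇒ yPM ⇒ yyPMM ⇒ yyyPMMM ⇒ yyycMMM ⇒ yyyccMMM ⇒ yyycccMMM ⇒ yyyccccMM ⇒ yyycccccM ⇒ yyyccccccM ⇒ yyyccccccc

P ⇒ yPM   [P ::= y P M]
yPM ⇒ yyPMM   [P ::= y P M]
yyPMM ⇒ yyyPMMM   [P ::= y P M]
yyyPMMM ⇒ yyycMMM   [P ::= c]
yyycMMM ⇒ yyyccMMM   [M ::= c M]
yyyccMMM ⇒ yyycccMMM   [M ::= c M]
yyycccMMM ⇒ yyyccccMM   [M ::= c]
yyyccccMM ⇒ yyycccccM   [M ::= c]
yyycccccM ⇒ yyyccccccM   [M ::= c M]
yyyccccccM ⇒ yyyccccccc   [M ::= c]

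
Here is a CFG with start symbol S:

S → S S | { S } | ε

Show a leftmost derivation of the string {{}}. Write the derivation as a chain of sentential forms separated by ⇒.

S⇒SS⇒SSS⇒SSSS⇒{S}SSS⇒{{S}}SSS⇒{{}}SSS⇒{{}}SS⇒{{}}S⇒{{}}

S ⇒ SS   [S → S S]
SS ⇒ SSS   [S → S S]
SSS ⇒ SSSS   [S → S S]
SSSS ⇒ {S}SSS   [S → { S }]
{S}SSS ⇒ {{S}}SSS   [S → { S }]
{{S}}SSS ⇒ {{}}SSS   [S → ε]
{{}}SSS ⇒ {{}}SS   [S → ε]
{{}}SS ⇒ {{}}S   [S → ε]
{{}}S ⇒ {{}}   [S → ε]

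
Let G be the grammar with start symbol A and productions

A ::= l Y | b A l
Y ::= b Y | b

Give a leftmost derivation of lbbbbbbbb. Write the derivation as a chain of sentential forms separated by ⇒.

A ⇒ lY ⇒ lbY ⇒ lbbY ⇒ lbbbY ⇒ lbbbbY ⇒ lbbbbbY ⇒ lbbbbbbY ⇒ lbbbbbbbY ⇒ lbbbbbbbb

A ⇒ lY   [A ::= l Y]
lY ⇒ lbY   [Y ::= b Y]
lbY ⇒ lbbY   [Y ::= b Y]
lbbY ⇒ lbbbY   [Y ::= b Y]
lbbbY ⇒ lbbbbY   [Y ::= b Y]
lbbbbY ⇒ lbbbbbY   [Y ::= b Y]
lbbbbbY ⇒ lbbbbbbY   [Y ::= b Y]
lbbbbbbY ⇒ lbbbbbbbY   [Y ::= b Y]
lbbbbbbbY ⇒ lbbbbbbbb   [Y ::= b]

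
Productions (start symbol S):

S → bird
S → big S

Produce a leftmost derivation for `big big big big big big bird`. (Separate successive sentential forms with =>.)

S => big S => big big S => big big big S => big big big big S => big big big big big S => big big big big big big S => big big big big big big bird

S => big S   [S → big S]
big S => big big S   [S → big S]
big big S => big big big S   [S → big S]
big big big S => big big big big S   [S → big S]
big big big big S => big big big big big S   [S → big S]
big big big big big S => big big big big big big S   [S → big S]
big big big big big big S => big big big big big big bird   [S → bird]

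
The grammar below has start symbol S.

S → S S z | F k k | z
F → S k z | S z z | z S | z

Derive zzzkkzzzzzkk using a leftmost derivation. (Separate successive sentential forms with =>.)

S => Fkk => zSkk => zSSzkk => zSSzSzkk => zSSzSzSzkk => zzSzSzSzkk => zzFkkzSzSzkk => zzzkkzSzSzkk => zzzkkzzzSzkk => zzzkkzzzzzkk

S => Fkk   [S → F k k]
Fkk => zSkk   [F → z S]
zSkk => zSSzkk   [S → S S z]
zSSzkk => zSSzSzkk   [S → S S z]
zSSzSzkk => zSSzSzSzkk   [S → S S z]
zSSzSzSzkk => zzSzSzSzkk   [S → z]
zzSzSzSzkk => zzFkkzSzSzkk   [S → F k k]
zzFkkzSzSzkk => zzzkkzSzSzkk   [F → z]
zzzkkzSzSzkk => zzzkkzzzSzkk   [S → z]
zzzkkzzzSzkk => zzzkkzzzzzkk   [S → z]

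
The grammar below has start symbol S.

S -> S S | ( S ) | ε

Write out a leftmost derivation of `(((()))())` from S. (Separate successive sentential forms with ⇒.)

S⇒(S)⇒(SS)⇒(SSS)⇒(SSSS)⇒(SSSSS)⇒((S)SSSS)⇒(((S))SSSS)⇒((((S)))SSSS)⇒(((()))SSSS)⇒(((()))(S)SSS)⇒(((()))()SSS)⇒(((()))()SS)⇒(((()))()S)⇒(((()))())

S ⇒ (S)   [S -> ( S )]
(S) ⇒ (SS)   [S -> S S]
(SS) ⇒ (SSS)   [S -> S S]
(SSS) ⇒ (SSSS)   [S -> S S]
(SSSS) ⇒ (SSSSS)   [S -> S S]
(SSSSS) ⇒ ((S)SSSS)   [S -> ( S )]
((S)SSSS) ⇒ (((S))SSSS)   [S -> ( S )]
(((S))SSSS) ⇒ ((((S)))SSSS)   [S -> ( S )]
((((S)))SSSS) ⇒ (((()))SSSS)   [S -> ε]
(((()))SSSS) ⇒ (((()))(S)SSS)   [S -> ( S )]
(((()))(S)SSS) ⇒ (((()))()SSS)   [S -> ε]
(((()))()SSS) ⇒ (((()))()SS)   [S -> ε]
(((()))()SS) ⇒ (((()))()S)   [S -> ε]
(((()))()S) ⇒ (((()))())   [S -> ε]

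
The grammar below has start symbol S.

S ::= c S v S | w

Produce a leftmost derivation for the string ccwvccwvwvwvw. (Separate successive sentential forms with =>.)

S => cSvS   [S ::= c S v S]
cSvS => ccSvSvS   [S ::= c S v S]
ccSvSvS => ccwvSvS   [S ::= w]
ccwvSvS => ccwvcSvSvS   [S ::= c S v S]
ccwvcSvSvS => ccwvccSvSvSvS   [S ::= c S v S]
ccwvccSvSvSvS => ccwvccwvSvSvS   [S ::= w]
ccwvccwvSvSvS => ccwvccwvwvSvS   [S ::= w]
ccwvccwvwvSvS => ccwvccwvwvwvS   [S ::= w]
ccwvccwvwvwvS => ccwvccwvwvwvw   [S ::= w]

S => cSvS => ccSvSvS => ccwvSvS => ccwvcSvSvS => ccwvccSvSvSvS => ccwvccwvSvSvS => ccwvccwvwvSvS => ccwvccwvwvwvS => ccwvccwvwvwvw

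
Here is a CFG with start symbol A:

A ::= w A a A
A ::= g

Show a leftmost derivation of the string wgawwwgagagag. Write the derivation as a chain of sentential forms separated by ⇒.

A ⇒ wAaA   [A ::= w A a A]
wAaA ⇒ wgaA   [A ::= g]
wgaA ⇒ wgawAaA   [A ::= w A a A]
wgawAaA ⇒ wgawwAaAaA   [A ::= w A a A]
wgawwAaAaA ⇒ wgawwwAaAaAaA   [A ::= w A a A]
wgawwwAaAaAaA ⇒ wgawwwgaAaAaA   [A ::= g]
wgawwwgaAaAaA ⇒ wgawwwgagaAaA   [A ::= g]
wgawwwgagaAaA ⇒ wgawwwgagagaA   [A ::= g]
wgawwwgagagaA ⇒ wgawwwgagagag   [A ::= g]

A ⇒ wAaA ⇒ wgaA ⇒ wgawAaA ⇒ wgawwAaAaA ⇒ wgawwwAaAaAaA ⇒ wgawwwgaAaAaA ⇒ wgawwwgagaAaA ⇒ wgawwwgagagaA ⇒ wgawwwgagagag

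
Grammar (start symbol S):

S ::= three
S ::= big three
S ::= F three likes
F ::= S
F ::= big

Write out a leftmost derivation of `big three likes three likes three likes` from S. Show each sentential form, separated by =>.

S => F three likes => S three likes => F three likes three likes => S three likes three likes => F three likes three likes three likes => big three likes three likes three likes

S => F three likes   [S ::= F three likes]
F three likes => S three likes   [F ::= S]
S three likes => F three likes three likes   [S ::= F three likes]
F three likes three likes => S three likes three likes   [F ::= S]
S three likes three likes => F three likes three likes three likes   [S ::= F three likes]
F three likes three likes three likes => big three likes three likes three likes   [F ::= big]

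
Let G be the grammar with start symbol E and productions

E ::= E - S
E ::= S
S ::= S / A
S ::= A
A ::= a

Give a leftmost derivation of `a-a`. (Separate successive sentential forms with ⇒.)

E ⇒ E-S ⇒ S-S ⇒ A-S ⇒ a-S ⇒ a-A ⇒ a-a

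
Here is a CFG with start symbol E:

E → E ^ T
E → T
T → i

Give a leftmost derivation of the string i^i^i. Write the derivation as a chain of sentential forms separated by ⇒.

E⇒E^T⇒E^T^T⇒T^T^T⇒i^T^T⇒i^i^T⇒i^i^i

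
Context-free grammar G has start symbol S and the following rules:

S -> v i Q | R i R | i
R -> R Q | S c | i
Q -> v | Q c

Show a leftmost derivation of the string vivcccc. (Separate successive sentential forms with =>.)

S => viQ   [S -> v i Q]
viQ => viQc   [Q -> Q c]
viQc => viQcc   [Q -> Q c]
viQcc => viQccc   [Q -> Q c]
viQccc => viQcccc   [Q -> Q c]
viQcccc => vivcccc   [Q -> v]

S => viQ => viQc => viQcc => viQccc => viQcccc => vivcccc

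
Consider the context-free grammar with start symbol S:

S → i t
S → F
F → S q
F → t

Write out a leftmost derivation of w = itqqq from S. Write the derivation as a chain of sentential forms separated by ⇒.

S ⇒ F ⇒ Sq ⇒ Fq ⇒ Sqq ⇒ Fqq ⇒ Sqqq ⇒ itqqq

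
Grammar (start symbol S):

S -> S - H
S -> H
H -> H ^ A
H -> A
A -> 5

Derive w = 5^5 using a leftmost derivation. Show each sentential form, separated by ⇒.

S ⇒ H ⇒ H^A ⇒ A^A ⇒ 5^A ⇒ 5^5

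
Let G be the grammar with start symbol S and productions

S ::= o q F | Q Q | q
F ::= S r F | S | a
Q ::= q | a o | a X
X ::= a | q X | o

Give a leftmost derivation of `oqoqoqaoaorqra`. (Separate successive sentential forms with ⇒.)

S ⇒ oqF ⇒ oqSrF ⇒ oqoqFrF ⇒ oqoqSrF ⇒ oqoqoqFrF ⇒ oqoqoqSrFrF ⇒ oqoqoqQQrFrF ⇒ oqoqoqaoQrFrF ⇒ oqoqoqaoaorFrF ⇒ oqoqoqaoaorSrF ⇒ oqoqoqaoaorqrF ⇒ oqoqoqaoaorqra

S ⇒ oqF   [S ::= o q F]
oqF ⇒ oqSrF   [F ::= S r F]
oqSrF ⇒ oqoqFrF   [S ::= o q F]
oqoqFrF ⇒ oqoqSrF   [F ::= S]
oqoqSrF ⇒ oqoqoqFrF   [S ::= o q F]
oqoqoqFrF ⇒ oqoqoqSrFrF   [F ::= S r F]
oqoqoqSrFrF ⇒ oqoqoqQQrFrF   [S ::= Q Q]
oqoqoqQQrFrF ⇒ oqoqoqaoQrFrF   [Q ::= a o]
oqoqoqaoQrFrF ⇒ oqoqoqaoaorFrF   [Q ::= a o]
oqoqoqaoaorFrF ⇒ oqoqoqaoaorSrF   [F ::= S]
oqoqoqaoaorSrF ⇒ oqoqoqaoaorqrF   [S ::= q]
oqoqoqaoaorqrF ⇒ oqoqoqaoaorqra   [F ::= a]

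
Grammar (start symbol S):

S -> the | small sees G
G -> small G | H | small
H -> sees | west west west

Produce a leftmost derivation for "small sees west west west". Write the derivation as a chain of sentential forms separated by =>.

S => small sees G => small sees H => small sees west west west

S => small sees G   [S -> small sees G]
small sees G => small sees H   [G -> H]
small sees H => small sees west west west   [H -> west west west]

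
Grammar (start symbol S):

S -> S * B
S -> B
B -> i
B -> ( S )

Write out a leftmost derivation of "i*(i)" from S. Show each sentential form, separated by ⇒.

S ⇒ S*B ⇒ B*B ⇒ i*B ⇒ i*(S) ⇒ i*(B) ⇒ i*(i)

S ⇒ S*B   [S -> S * B]
S*B ⇒ B*B   [S -> B]
B*B ⇒ i*B   [B -> i]
i*B ⇒ i*(S)   [B -> ( S )]
i*(S) ⇒ i*(B)   [S -> B]
i*(B) ⇒ i*(i)   [B -> i]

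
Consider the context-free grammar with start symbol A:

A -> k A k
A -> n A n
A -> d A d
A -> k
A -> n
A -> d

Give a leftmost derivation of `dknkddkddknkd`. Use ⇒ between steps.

A ⇒ dAd   [A -> d A d]
dAd ⇒ dkAkd   [A -> k A k]
dkAkd ⇒ dknAnkd   [A -> n A n]
dknAnkd ⇒ dknkAknkd   [A -> k A k]
dknkAknkd ⇒ dknkdAdknkd   [A -> d A d]
dknkdAdknkd ⇒ dknkddAddknkd   [A -> d A d]
dknkddAddknkd ⇒ dknkddkddknkd   [A -> k]

A⇒dAd⇒dkAkd⇒dknAnkd⇒dknkAknkd⇒dknkdAdknkd⇒dknkddAddknkd⇒dknkddkddknkd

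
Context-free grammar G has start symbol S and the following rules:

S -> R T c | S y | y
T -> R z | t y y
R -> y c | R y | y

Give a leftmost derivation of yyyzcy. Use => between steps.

S => Sy   [S -> S y]
Sy => RTcy   [S -> R T c]
RTcy => yTcy   [R -> y]
yTcy => yRzcy   [T -> R z]
yRzcy => yRyzcy   [R -> R y]
yRyzcy => yyyzcy   [R -> y]

S => Sy => RTcy => yTcy => yRzcy => yRyzcy => yyyzcy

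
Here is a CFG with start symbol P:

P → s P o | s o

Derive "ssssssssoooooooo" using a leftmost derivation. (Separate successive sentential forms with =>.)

P => sPo => ssPoo => sssPooo => ssssPoooo => sssssPooooo => ssssssPoooooo => sssssssPooooooo => ssssssssoooooooo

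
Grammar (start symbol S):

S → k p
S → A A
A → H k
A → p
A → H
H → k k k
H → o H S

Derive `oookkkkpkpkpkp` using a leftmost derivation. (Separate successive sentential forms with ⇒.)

S ⇒ AA   [S → A A]
AA ⇒ HkA   [A → H k]
HkA ⇒ oHSkA   [H → o H S]
oHSkA ⇒ ooHSSkA   [H → o H S]
ooHSSkA ⇒ oooHSSSkA   [H → o H S]
oooHSSSkA ⇒ oookkkSSSkA   [H → k k k]
oookkkSSSkA ⇒ oookkkkpSSkA   [S → k p]
oookkkkpSSkA ⇒ oookkkkpkpSkA   [S → k p]
oookkkkpkpSkA ⇒ oookkkkpkpkpkA   [S → k p]
oookkkkpkpkpkA ⇒ oookkkkpkpkpkp   [A → p]

S ⇒ AA ⇒ HkA ⇒ oHSkA ⇒ ooHSSkA ⇒ oooHSSSkA ⇒ oookkkSSSkA ⇒ oookkkkpSSkA ⇒ oookkkkpkpSkA ⇒ oookkkkpkpkpkA ⇒ oookkkkpkpkpkp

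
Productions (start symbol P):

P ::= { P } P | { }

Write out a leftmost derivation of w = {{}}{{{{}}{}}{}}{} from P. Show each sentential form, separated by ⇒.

P ⇒ {P}P   [P ::= { P } P]
{P}P ⇒ {{}}P   [P ::= { }]
{{}}P ⇒ {{}}{P}P   [P ::= { P } P]
{{}}{P}P ⇒ {{}}{{P}P}P   [P ::= { P } P]
{{}}{{P}P}P ⇒ {{}}{{{P}P}P}P   [P ::= { P } P]
{{}}{{{P}P}P}P ⇒ {{}}{{{{}}P}P}P   [P ::= { }]
{{}}{{{{}}P}P}P ⇒ {{}}{{{{}}{}}P}P   [P ::= { }]
{{}}{{{{}}{}}P}P ⇒ {{}}{{{{}}{}}{}}P   [P ::= { }]
{{}}{{{{}}{}}{}}P ⇒ {{}}{{{{}}{}}{}}{}   [P ::= { }]

P ⇒ {P}P ⇒ {{}}P ⇒ {{}}{P}P ⇒ {{}}{{P}P}P ⇒ {{}}{{{P}P}P}P ⇒ {{}}{{{{}}P}P}P ⇒ {{}}{{{{}}{}}P}P ⇒ {{}}{{{{}}{}}{}}P ⇒ {{}}{{{{}}{}}{}}{}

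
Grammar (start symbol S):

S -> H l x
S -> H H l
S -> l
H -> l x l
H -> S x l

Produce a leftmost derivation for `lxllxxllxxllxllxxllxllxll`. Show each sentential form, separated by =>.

S => HHl => SxlHl => HHlxlHl => SxlHlxlHl => HlxxlHlxlHl => SxllxxlHlxlHl => HlxxllxxlHlxlHl => SxllxxllxxlHlxlHl => lxllxxllxxlHlxlHl => lxllxxllxxlSxllxlHl => lxllxxllxxlHlxxllxlHl => lxllxxllxxlSxllxxllxlHl => lxllxxllxxllxllxxllxlHl => lxllxxllxxllxllxxllxllxll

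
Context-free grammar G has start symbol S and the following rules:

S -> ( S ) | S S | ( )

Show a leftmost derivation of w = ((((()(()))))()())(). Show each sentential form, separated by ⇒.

S ⇒ SS   [S -> S S]
SS ⇒ (S)S   [S -> ( S )]
(S)S ⇒ (SS)S   [S -> S S]
(SS)S ⇒ (SSS)S   [S -> S S]
(SSS)S ⇒ ((S)SS)S   [S -> ( S )]
((S)SS)S ⇒ (((S))SS)S   [S -> ( S )]
(((S))SS)S ⇒ ((((S)))SS)S   [S -> ( S )]
((((S)))SS)S ⇒ ((((SS)))SS)S   [S -> S S]
((((SS)))SS)S ⇒ ((((()S)))SS)S   [S -> ( )]
((((()S)))SS)S ⇒ ((((()(S))))SS)S   [S -> ( S )]
((((()(S))))SS)S ⇒ ((((()(()))))SS)S   [S -> ( )]
((((()(()))))SS)S ⇒ ((((()(()))))()S)S   [S -> ( )]
((((()(()))))()S)S ⇒ ((((()(()))))()())S   [S -> ( )]
((((()(()))))()())S ⇒ ((((()(()))))()())()   [S -> ( )]

S ⇒ SS ⇒ (S)S ⇒ (SS)S ⇒ (SSS)S ⇒ ((S)SS)S ⇒ (((S))SS)S ⇒ ((((S)))SS)S ⇒ ((((SS)))SS)S ⇒ ((((()S)))SS)S ⇒ ((((()(S))))SS)S ⇒ ((((()(()))))SS)S ⇒ ((((()(()))))()S)S ⇒ ((((()(()))))()())S ⇒ ((((()(()))))()())()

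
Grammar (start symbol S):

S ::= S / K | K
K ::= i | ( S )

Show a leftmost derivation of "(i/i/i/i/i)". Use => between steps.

S => K => (S) => (S/K) => (S/K/K) => (S/K/K/K) => (S/K/K/K/K) => (K/K/K/K/K) => (i/K/K/K/K) => (i/i/K/K/K) => (i/i/i/K/K) => (i/i/i/i/K) => (i/i/i/i/i)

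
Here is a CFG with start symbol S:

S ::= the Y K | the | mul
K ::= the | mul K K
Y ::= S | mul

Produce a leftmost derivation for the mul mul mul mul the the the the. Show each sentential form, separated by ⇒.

S ⇒ the Y K ⇒ the mul K ⇒ the mul mul K K ⇒ the mul mul mul K K K ⇒ the mul mul mul mul K K K K ⇒ the mul mul mul mul the K K K ⇒ the mul mul mul mul the the K K ⇒ the mul mul mul mul the the the K ⇒ the mul mul mul mul the the the the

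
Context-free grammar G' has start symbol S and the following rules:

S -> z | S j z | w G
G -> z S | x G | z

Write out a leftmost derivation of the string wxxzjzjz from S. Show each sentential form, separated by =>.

S => Sjz => Sjzjz => wGjzjz => wxGjzjz => wxxGjzjz => wxxzjzjz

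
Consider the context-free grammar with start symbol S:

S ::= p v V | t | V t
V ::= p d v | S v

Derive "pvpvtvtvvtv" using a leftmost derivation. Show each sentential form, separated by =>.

S => pvV => pvSv => pvVtv => pvSvtv => pvpvVvtv => pvpvSvvtv => pvpvVtvvtv => pvpvSvtvvtv => pvpvtvtvvtv

S => pvV   [S ::= p v V]
pvV => pvSv   [V ::= S v]
pvSv => pvVtv   [S ::= V t]
pvVtv => pvSvtv   [V ::= S v]
pvSvtv => pvpvVvtv   [S ::= p v V]
pvpvVvtv => pvpvSvvtv   [V ::= S v]
pvpvSvvtv => pvpvVtvvtv   [S ::= V t]
pvpvVtvvtv => pvpvSvtvvtv   [V ::= S v]
pvpvSvtvvtv => pvpvtvtvvtv   [S ::= t]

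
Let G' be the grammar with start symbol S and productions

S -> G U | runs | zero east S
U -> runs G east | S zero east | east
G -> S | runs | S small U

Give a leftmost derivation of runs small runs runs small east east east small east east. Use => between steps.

S => G U   [S -> G U]
G U => S small U U   [G -> S small U]
S small U U => G U small U U   [S -> G U]
G U small U U => S small U U small U U   [G -> S small U]
S small U U small U U => runs small U U small U U   [S -> runs]
runs small U U small U U => runs small runs G east U small U U   [U -> runs G east]
runs small runs G east U small U U => runs small runs S small U east U small U U   [G -> S small U]
runs small runs S small U east U small U U => runs small runs runs small U east U small U U   [S -> runs]
runs small runs runs small U east U small U U => runs small runs runs small east east U small U U   [U -> east]
runs small runs runs small east east U small U U => runs small runs runs small east east east small U U   [U -> east]
runs small runs runs small east east east small U U => runs small runs runs small east east east small east U   [U -> east]
runs small runs runs small east east east small east U => runs small runs runs small east east east small east east   [U -> east]

S => G U => S small U U => G U small U U => S small U U small U U => runs small U U small U U => runs small runs G east U small U U => runs small runs S small U east U small U U => runs small runs runs small U east U small U U => runs small runs runs small east east U small U U => runs small runs runs small east east east small U U => runs small runs runs small east east east small east U => runs small runs runs small east east east small east east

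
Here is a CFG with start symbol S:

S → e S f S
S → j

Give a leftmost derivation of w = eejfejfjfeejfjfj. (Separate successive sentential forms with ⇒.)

S ⇒ eSfS   [S → e S f S]
eSfS ⇒ eeSfSfS   [S → e S f S]
eeSfSfS ⇒ eejfSfS   [S → j]
eejfSfS ⇒ eejfeSfSfS   [S → e S f S]
eejfeSfSfS ⇒ eejfejfSfS   [S → j]
eejfejfSfS ⇒ eejfejfjfS   [S → j]
eejfejfjfS ⇒ eejfejfjfeSfS   [S → e S f S]
eejfejfjfeSfS ⇒ eejfejfjfeeSfSfS   [S → e S f S]
eejfejfjfeeSfSfS ⇒ eejfejfjfeejfSfS   [S → j]
eejfejfjfeejfSfS ⇒ eejfejfjfeejfjfS   [S → j]
eejfejfjfeejfjfS ⇒ eejfejfjfeejfjfj   [S → j]

S⇒eSfS⇒eeSfSfS⇒eejfSfS⇒eejfeSfSfS⇒eejfejfSfS⇒eejfejfjfS⇒eejfejfjfeSfS⇒eejfejfjfeeSfSfS⇒eejfejfjfeejfSfS⇒eejfejfjfeejfjfS⇒eejfejfjfeejfjfj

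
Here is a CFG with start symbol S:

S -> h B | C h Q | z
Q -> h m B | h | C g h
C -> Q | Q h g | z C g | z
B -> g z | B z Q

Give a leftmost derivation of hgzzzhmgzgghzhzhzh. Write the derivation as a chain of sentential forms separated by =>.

S => hB => hBzQ => hBzQzQ => hBzQzQzQ => hBzQzQzQzQ => hgzzQzQzQzQ => hgzzCghzQzQzQ => hgzzzCgghzQzQzQ => hgzzzQgghzQzQzQ => hgzzzhmBgghzQzQzQ => hgzzzhmgzgghzQzQzQ => hgzzzhmgzgghzhzQzQ => hgzzzhmgzgghzhzhzQ => hgzzzhmgzgghzhzhzh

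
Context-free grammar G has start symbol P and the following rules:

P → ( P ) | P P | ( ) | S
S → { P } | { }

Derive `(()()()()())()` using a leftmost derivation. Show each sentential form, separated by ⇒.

P ⇒ PP ⇒ (P)P ⇒ (PP)P ⇒ (PPP)P ⇒ (PPPP)P ⇒ (()PPP)P ⇒ (()PPPP)P ⇒ (()()PPP)P ⇒ (()()()PP)P ⇒ (()()()()P)P ⇒ (()()()()())P ⇒ (()()()()())()

P ⇒ PP   [P → P P]
PP ⇒ (P)P   [P → ( P )]
(P)P ⇒ (PP)P   [P → P P]
(PP)P ⇒ (PPP)P   [P → P P]
(PPP)P ⇒ (PPPP)P   [P → P P]
(PPPP)P ⇒ (()PPP)P   [P → ( )]
(()PPP)P ⇒ (()PPPP)P   [P → P P]
(()PPPP)P ⇒ (()()PPP)P   [P → ( )]
(()()PPP)P ⇒ (()()()PP)P   [P → ( )]
(()()()PP)P ⇒ (()()()()P)P   [P → ( )]
(()()()()P)P ⇒ (()()()()())P   [P → ( )]
(()()()()())P ⇒ (()()()()())()   [P → ( )]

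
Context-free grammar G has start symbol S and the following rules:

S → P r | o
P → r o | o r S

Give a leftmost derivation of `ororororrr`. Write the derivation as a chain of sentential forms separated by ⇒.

S ⇒ Pr ⇒ orSr ⇒ orPrr ⇒ ororSrr ⇒ ororPrrr ⇒ orororSrrr ⇒ ororororrr

S ⇒ Pr   [S → P r]
Pr ⇒ orSr   [P → o r S]
orSr ⇒ orPrr   [S → P r]
orPrr ⇒ ororSrr   [P → o r S]
ororSrr ⇒ ororPrrr   [S → P r]
ororPrrr ⇒ orororSrrr   [P → o r S]
orororSrrr ⇒ ororororrr   [S → o]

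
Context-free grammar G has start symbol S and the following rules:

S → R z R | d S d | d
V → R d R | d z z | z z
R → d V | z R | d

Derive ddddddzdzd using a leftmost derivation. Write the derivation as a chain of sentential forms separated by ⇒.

S ⇒ RzR ⇒ dVzR ⇒ dRdRzR ⇒ dddRzR ⇒ ddddVzR ⇒ ddddRdRzR ⇒ ddddddRzR ⇒ ddddddzRzR ⇒ ddddddzdzR ⇒ ddddddzdzd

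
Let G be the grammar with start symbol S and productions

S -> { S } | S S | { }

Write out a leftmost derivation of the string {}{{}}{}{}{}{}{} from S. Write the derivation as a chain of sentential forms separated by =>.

S => SS => SSS => SSSS => SSSSS => {}SSSS => {}SSSSS => {}SSSSSS => {}{S}SSSSS => {}{{}}SSSSS => {}{{}}{}SSSS => {}{{}}{}{}SSS => {}{{}}{}{}{}SS => {}{{}}{}{}{}{}S => {}{{}}{}{}{}{}{}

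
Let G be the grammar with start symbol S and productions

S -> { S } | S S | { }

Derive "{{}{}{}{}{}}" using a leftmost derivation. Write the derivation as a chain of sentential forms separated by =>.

S => {S} => {SS} => {SSS} => {SSSS} => {SSSSS} => {{}SSSS} => {{}{}SSS} => {{}{}{}SS} => {{}{}{}{}S} => {{}{}{}{}{}}

S => {S}   [S -> { S }]
{S} => {SS}   [S -> S S]
{SS} => {SSS}   [S -> S S]
{SSS} => {SSSS}   [S -> S S]
{SSSS} => {SSSSS}   [S -> S S]
{SSSSS} => {{}SSSS}   [S -> { }]
{{}SSSS} => {{}{}SSS}   [S -> { }]
{{}{}SSS} => {{}{}{}SS}   [S -> { }]
{{}{}{}SS} => {{}{}{}{}S}   [S -> { }]
{{}{}{}{}S} => {{}{}{}{}{}}   [S -> { }]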